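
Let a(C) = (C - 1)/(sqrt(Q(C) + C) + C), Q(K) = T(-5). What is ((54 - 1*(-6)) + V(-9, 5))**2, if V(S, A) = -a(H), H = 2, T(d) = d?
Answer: (-3361*I + 14280*sqrt(3))/(-I + 4*sqrt(3)) ≈ 3565.7 + 29.551*I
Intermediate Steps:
Q(K) = -5
a(C) = (-1 + C)/(C + sqrt(-5 + C)) (a(C) = (C - 1)/(sqrt(-5 + C) + C) = (-1 + C)/(C + sqrt(-5 + C)))
V(S, A) = -1/(2 + I*sqrt(3)) (V(S, A) = -(-1 + 2)/(2 + sqrt(-5 + 2)) = -1/(2 + sqrt(-3)) = -1/(2 + I*sqrt(3)))
((54 - 1*(-6)) + V(-9, 5))**2 = ((54 - 1*(-6)) + I/(sqrt(3) - 2*I))**2 = ((54 + 6) + I/(sqrt(3) - 2*I))**2 = (60 + I/(sqrt(3) - 2*I))**2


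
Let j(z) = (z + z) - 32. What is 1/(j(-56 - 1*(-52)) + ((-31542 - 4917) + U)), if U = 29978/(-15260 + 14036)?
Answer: -612/22352377 ≈ -2.7380e-5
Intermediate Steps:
j(z) = -32 + 2*z (j(z) = 2*z - 32 = -32 + 2*z)
U = -14989/612 (U = 29978/(-1224) = 29978*(-1/1224) = -14989/612 ≈ -24.492)
1/(j(-56 - 1*(-52)) + ((-31542 - 4917) + U)) = 1/((-32 + 2*(-56 - 1*(-52))) + ((-31542 - 4917) - 14989/612)) = 1/((-32 + 2*(-56 + 52)) + (-36459 - 14989/612)) = 1/((-32 + 2*(-4)) - 22327897/612) = 1/((-32 - 8) - 22327897/612) = 1/(-40 - 22327897/612) = 1/(-22352377/612) = -612/22352377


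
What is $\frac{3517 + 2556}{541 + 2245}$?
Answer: $\frac{6073}{2786} \approx 2.1798$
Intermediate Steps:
$\frac{3517 + 2556}{541 + 2245} = \frac{6073}{2786}$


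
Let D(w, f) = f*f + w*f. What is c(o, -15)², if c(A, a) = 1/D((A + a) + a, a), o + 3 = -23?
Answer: 1/1134225 ≈ 8.8166e-7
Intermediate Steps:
o = -26 (o = -3 - 23 = -26)
D(w, f) = f² + f*w
c(A, a) = 1/(a*(A + 3*a)) (c(A, a) = 1/(a*(a + ((A + a) + a))) = 1/(a*(a + (A + 2*a))) = 1/(a*(A + 3*a)))
c(o, -15)² = (1/((-15)*(-26 + 3*(-15))))² = (-1/(15*(-26 - 45)))² = (-1/15/(-71))² = (-1/15*(-1/71))² = (1/1065)² = 1/1134225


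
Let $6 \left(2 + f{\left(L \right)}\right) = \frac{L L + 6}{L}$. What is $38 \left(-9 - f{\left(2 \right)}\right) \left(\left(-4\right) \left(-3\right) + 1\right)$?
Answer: $- \frac{11609}{3} \approx -3869.7$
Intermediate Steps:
$f{\left(L \right)} = -2 + \frac{6 + L^{2}}{6 L}$ ($f{\left(L \right)} = -2 + \frac{\left(L L + 6\right) \frac{1}{L}}{6} = -2 + \frac{\left(L^{2} + 6\right) \frac{1}{L}}{6} = -2 + \frac{\left(6 + L^{2}\right) \frac{1}{L}}{6} = -2 + \frac{\frac{1}{L} \left(6 + L^{2}\right)}{6} = -2 + \frac{6 + L^{2}}{6 L}$)
$38 \left(-9 - f{\left(2 \right)}\right) \left(\left(-4\right) \left(-3\right) + 1\right) = 38 \left(-9 - \left(-2 + \frac{1}{2} + \frac{1}{6} \cdot 2\right)\right) \left(\left(-4\right) \left(-3\right) + 1\right) = 38 \left(-9 - \left(-2 + \frac{1}{2} + \frac{1}{3}\right)\right) \left(12 + 1\right) = 38 \left(-9 - - \frac{7}{6}\right) 13 = 38 \left(-9 + \frac{7}{6}\right) 13 = 38 \left(- \frac{47}{6}\right) 13 = \left(- \frac{893}{3}\right) 13 = - \frac{11609}{3}$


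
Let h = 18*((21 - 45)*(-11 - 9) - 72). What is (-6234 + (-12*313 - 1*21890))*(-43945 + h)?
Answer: 1166839880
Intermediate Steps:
h = 7344 (h = 18*(-24*(-20) - 72) = 18*(480 - 72) = 18*408 = 7344)
(-6234 + (-12*313 - 1*21890))*(-43945 + h) = (-6234 + (-12*313 - 1*21890))*(-43945 + 7344) = (-6234 + (-3756 - 21890))*(-36601) = (-6234 - 25646)*(-36601) = -31880*(-36601) = 1166839880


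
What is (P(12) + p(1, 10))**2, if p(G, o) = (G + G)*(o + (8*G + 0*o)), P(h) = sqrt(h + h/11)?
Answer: 14400/11 + 864*sqrt(11)/11 ≈ 1569.6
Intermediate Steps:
P(h) = 2*sqrt(33)*sqrt(h)/11 (P(h) = sqrt(h + h*(1/11)) = sqrt(h + h/11) = sqrt(12*h/11) = 2*sqrt(33)*sqrt(h)/11)
p(G, o) = 2*G*(o + 8*G) (p(G, o) = (2*G)*(o + (8*G + 0)) = (2*G)*(o + 8*G) = 2*G*(o + 8*G))
(P(12) + p(1, 10))**2 = (2*sqrt(33)*sqrt(12)/11 + 2*1*(10 + 8*1))**2 = (2*sqrt(33)*(2*sqrt(3))/11 + 2*1*(10 + 8))**2 = (12*sqrt(11)/11 + 2*1*18)**2 = (12*sqrt(11)/11 + 36)**2 = (36 + 12*sqrt(11)/11)**2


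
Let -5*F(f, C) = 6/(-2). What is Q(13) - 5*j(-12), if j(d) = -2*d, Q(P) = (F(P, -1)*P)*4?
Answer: -444/5 ≈ -88.800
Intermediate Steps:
F(f, C) = ⅗ (F(f, C) = -6/(5*(-2)) = -6*(-1)/(5*2) = -⅕*(-3) = ⅗)
Q(P) = 12*P/5 (Q(P) = (3*P/5)*4 = 12*P/5)
Q(13) - 5*j(-12) = (12/5)*13 - (-10)*(-12) = 156/5 - 5*24 = 156/5 - 120 = -444/5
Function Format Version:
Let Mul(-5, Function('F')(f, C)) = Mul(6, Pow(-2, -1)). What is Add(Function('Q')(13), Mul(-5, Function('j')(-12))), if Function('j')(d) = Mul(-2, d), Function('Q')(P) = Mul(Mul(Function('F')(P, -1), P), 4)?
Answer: Rational(-444, 5) ≈ -88.800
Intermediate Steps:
Function('F')(f, C) = Rational(3, 5) (Function('F')(f, C) = Mul(Rational(-1, 5), Mul(6, Pow(-2, -1))) = Mul(Rational(-1, 5), Mul(6, Rational(-1, 2))) = Mul(Rational(-1, 5), -3) = Rational(3, 5))
Function('Q')(P) = Mul(Rational(12, 5), P) (Function('Q')(P) = Mul(Mul(Rational(3, 5), P), 4) = Mul(Rational(12, 5), P))
Add(Function('Q')(13), Mul(-5, Function('j')(-12))) = Add(Mul(Rational(12, 5), 13), Mul(-5, Mul(-2, -12))) = Add(Rational(156, 5), Mul(-5, 24)) = Add(Rational(156, 5), -120) = Rational(-444, 5)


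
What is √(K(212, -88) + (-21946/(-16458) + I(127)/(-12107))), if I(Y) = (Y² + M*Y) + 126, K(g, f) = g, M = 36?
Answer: 2*√525109643465599023/99628503 ≈ 14.547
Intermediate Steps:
I(Y) = 126 + Y² + 36*Y (I(Y) = (Y² + 36*Y) + 126 = 126 + Y² + 36*Y)
√(K(212, -88) + (-21946/(-16458) + I(127)/(-12107))) = √(212 + (-21946/(-16458) + (126 + 127² + 36*127)/(-12107))) = √(212 + (-21946*(-1/16458) + (126 + 16129 + 4572)*(-1/12107))) = √(212 + (10973/8229 + 20827*(-1/12107))) = √(212 + (10973/8229 - 20827/12107)) = √(212 - 38535272/99628503) = √(21082707364/99628503) = 2*√525109643465599023/99628503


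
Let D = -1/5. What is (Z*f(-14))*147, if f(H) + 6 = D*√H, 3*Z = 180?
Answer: -52920 - 1764*I*√14 ≈ -52920.0 - 6600.3*I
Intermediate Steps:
Z = 60 (Z = (⅓)*180 = 60)
D = -⅕ (D = -1*⅕ = -⅕ ≈ -0.20000)
f(H) = -6 - √H/5
(Z*f(-14))*147 = (60*(-6 - I*√14/5))*147 = (-360 - 12*I*√14)*147 = -52920 - 1764*I*√14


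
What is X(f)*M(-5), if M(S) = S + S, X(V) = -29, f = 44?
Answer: 290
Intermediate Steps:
M(S) = 2*S
X(f)*M(-5) = -58*(-5) = -29*(-10) = 290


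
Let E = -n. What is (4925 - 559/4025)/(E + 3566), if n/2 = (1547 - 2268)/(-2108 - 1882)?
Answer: 1129886262/818046635 ≈ 1.3812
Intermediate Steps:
n = 103/285 (n = 2*((1547 - 2268)/(-2108 - 1882)) = 2*(-721/(-3990)) = 2*(-721*(-1/3990)) = 2*(103/570) = 103/285 ≈ 0.36140)
E = -103/285 (E = -1*103/285 = -103/285 ≈ -0.36140)
(4925 - 559/4025)/(E + 3566) = (4925 - 559/4025)/(-103/285 + 3566) = (4925 - 559*1/4025)/(1016207/285) = (4925 - 559/4025)*(285/1016207) = (19822566/4025)*(285/1016207) = 1129886262/818046635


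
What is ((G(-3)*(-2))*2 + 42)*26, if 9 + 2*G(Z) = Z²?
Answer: 1092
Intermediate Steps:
G(Z) = -9/2 + Z²/2
((G(-3)*(-2))*2 + 42)*26 = (((-9/2 + (½)*(-3)²)*(-2))*2 + 42)*26 = (((-9/2 + (½)*9)*(-2))*2 + 42)*26 = (((-9/2 + 9/2)*(-2))*2 + 42)*26 = ((0*(-2))*2 + 42)*26 = (0*2 + 42)*26 = (0 + 42)*26 = 42*26 = 1092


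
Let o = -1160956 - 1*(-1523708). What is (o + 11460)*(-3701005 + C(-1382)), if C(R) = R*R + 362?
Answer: -670108538428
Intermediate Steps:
o = 362752 (o = -1160956 + 1523708 = 362752)
C(R) = 362 + R² (C(R) = R² + 362 = 362 + R²)
(o + 11460)*(-3701005 + C(-1382)) = (362752 + 11460)*(-3701005 + (362 + (-1382)²)) = 374212*(-3701005 + (362 + 1909924)) = 374212*(-3701005 + 1910286) = 374212*(-1790719) = -670108538428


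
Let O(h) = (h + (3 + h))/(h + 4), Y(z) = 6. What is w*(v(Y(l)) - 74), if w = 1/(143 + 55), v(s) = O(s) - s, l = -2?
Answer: -157/396 ≈ -0.39646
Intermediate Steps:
O(h) = (3 + 2*h)/(4 + h)
v(s) = -s + (3 + 2*s)/(4 + s) (v(s) = (3 + 2*s)/(4 + s) - s = -s + (3 + 2*s)/(4 + s))
w = 1/198 ≈ 0.0050505
w*(v(Y(l)) - 74) = ((3 - 1*6² - 2*6)/(4 + 6) - 74)/198 = ((3 - 1*36 - 12)/10 - 74)/198 = ((3 - 36 - 12)/10 - 74)/198 = ((⅒)*(-45) - 74)/198 = (-9/2 - 74)/198 = (1/198)*(-157/2) = -157/396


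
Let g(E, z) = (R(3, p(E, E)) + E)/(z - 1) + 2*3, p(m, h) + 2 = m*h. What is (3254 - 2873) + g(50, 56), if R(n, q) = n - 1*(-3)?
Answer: 21341/55 ≈ 388.02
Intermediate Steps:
p(m, h) = -2 + h*m (p(m, h) = -2 + m*h = -2 + h*m)
R(n, q) = 3 + n (R(n, q) = n + 3 = 3 + n)
g(E, z) = 6 + (6 + E)/(-1 + z) (g(E, z) = ((3 + 3) + E)/(z - 1) + 2*3 = (6 + E)/(-1 + z) + 6 = 6 + (6 + E)/(-1 + z))
(3254 - 2873) + g(50, 56) = (3254 - 2873) + (50 + 6*56)/(-1 + 56) = 381 + (50 + 336)/55 = 381 + (1/55)*386 = 381 + 386/55 = 21341/55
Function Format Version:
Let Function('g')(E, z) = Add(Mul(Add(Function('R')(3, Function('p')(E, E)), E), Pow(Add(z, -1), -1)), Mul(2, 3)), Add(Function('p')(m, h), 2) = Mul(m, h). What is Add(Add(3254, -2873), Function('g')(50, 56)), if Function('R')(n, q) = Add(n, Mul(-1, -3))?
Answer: Rational(21341, 55) ≈ 388.02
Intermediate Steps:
Function('p')(m, h) = Add(-2, Mul(h, m)) (Function('p')(m, h) = Add(-2, Mul(m, h)) = Add(-2, Mul(h, m)))
Function('R')(n, q) = Add(3, n) (Function('R')(n, q) = Add(n, 3) = Add(3, n))
Function('g')(E, z) = Add(6, Mul(Pow(Add(-1, z), -1), Add(6, E))) (Function('g')(E, z) = Add(Mul(Add(Add(3, 3), E), Pow(Add(z, -1), -1)), Mul(2, 3)) = Add(Mul(Add(6, E), Pow(Add(-1, z), -1)), 6) = Add(Mul(Pow(Add(-1, z), -1), Add(6, E)), 6) = Add(6, Mul(Pow(Add(-1, z), -1), Add(6, E))))
Add(Add(3254, -2873), Function('g')(50, 56)) = Add(Add(3254, -2873), Mul(Pow(Add(-1, 56), -1), Add(50, Mul(6, 56)))) = Add(381, Mul(Pow(55, -1), Add(50, 336))) = Add(381, Mul(Rational(1, 55), 386)) = Add(381, Rational(386, 55)) = Rational(21341, 55)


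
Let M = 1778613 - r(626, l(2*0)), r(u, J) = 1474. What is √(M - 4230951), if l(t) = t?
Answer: 2*I*√613453 ≈ 1566.5*I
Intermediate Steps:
M = 1777139 (M = 1778613 - 1*1474 = 1778613 - 1474 = 1777139)
√(M - 4230951) = √(1777139 - 4230951) = √(-2453812) = 2*I*√613453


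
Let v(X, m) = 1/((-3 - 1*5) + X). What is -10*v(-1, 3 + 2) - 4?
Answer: -26/9 ≈ -2.8889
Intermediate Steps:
v(X, m) = 1/(-8 + X) (v(X, m) = 1/((-3 - 5) + X) = 1/(-8 + X))
-10*v(-1, 3 + 2) - 4 = -10/(-8 - 1) - 4 = -10/(-9) - 4 = -10*(-⅑) - 4 = 10/9 - 4 = -26/9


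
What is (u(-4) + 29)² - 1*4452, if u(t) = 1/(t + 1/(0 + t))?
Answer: -1047507/289 ≈ -3624.6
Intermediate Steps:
u(t) = 1/(t + 1/t)
(u(-4) + 29)² - 1*4452 = (-4/(1 + (-4)²) + 29)² - 1*4452 = (-4/(1 + 16) + 29)² - 4452 = (-4/17 + 29)² - 4452 = (489/17)² - 4452 = 239121/289 - 4452 = -1047507/289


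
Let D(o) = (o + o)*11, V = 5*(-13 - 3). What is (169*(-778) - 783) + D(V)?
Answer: -134025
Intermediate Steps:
V = -80 (V = 5*(-16) = -80)
D(o) = 22*o (D(o) = (2*o)*11 = 22*o)
(169*(-778) - 783) + D(V) = (169*(-778) - 783) + 22*(-80) = (-131482 - 783) - 1760 = -132265 - 1760 = -134025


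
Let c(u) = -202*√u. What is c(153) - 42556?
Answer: -42556 - 606*√17 ≈ -45055.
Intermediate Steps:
c(153) - 42556 = -606*√17 - 42556 = -42556 - 606*√17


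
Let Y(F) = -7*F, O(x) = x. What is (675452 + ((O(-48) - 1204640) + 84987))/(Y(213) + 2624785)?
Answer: -444249/2623294 ≈ -0.16935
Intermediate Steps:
(675452 + ((O(-48) - 1204640) + 84987))/(Y(213) + 2624785) = (675452 + ((-48 - 1204640) + 84987))/(-7*213 + 2624785) = (675452 + (-1204688 + 84987))/(-1491 + 2624785) = (675452 - 1119701)/2623294 = -444249*1/2623294 = -444249/2623294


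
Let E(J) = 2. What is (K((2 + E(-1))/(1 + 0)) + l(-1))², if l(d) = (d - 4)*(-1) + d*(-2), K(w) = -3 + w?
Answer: 64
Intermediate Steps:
l(d) = 4 - 3*d (l(d) = (-4 + d)*(-1) - 2*d = (4 - d) - 2*d = 4 - 3*d)
(K((2 + E(-1))/(1 + 0)) + l(-1))² = ((-3 + (2 + 2)/(1 + 0)) + (4 - 3*(-1)))² = ((-3 + 4/1) + (4 + 3))² = ((-3 + 4*1) + 7)² = ((-3 + 4) + 7)² = (1 + 7)² = 8² = 64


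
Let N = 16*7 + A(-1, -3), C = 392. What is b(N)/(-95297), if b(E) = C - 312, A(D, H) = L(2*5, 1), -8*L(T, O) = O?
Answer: -80/95297 ≈ -0.00083948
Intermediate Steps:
L(T, O) = -O/8
A(D, H) = -⅛ (A(D, H) = -⅛*1 = -⅛)
N = 895/8 (N = 16*7 - ⅛ = 112 - ⅛ = 895/8 ≈ 111.88)
b(E) = 80 (b(E) = 392 - 312 = 80)
b(N)/(-95297) = 80/(-95297) = 80*(-1/95297) = -80/95297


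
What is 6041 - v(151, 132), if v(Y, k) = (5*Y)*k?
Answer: -93619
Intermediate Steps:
v(Y, k) = 5*Y*k
6041 - v(151, 132) = 6041 - 5*151*132 = 6041 - 1*99660 = 6041 - 99660 = -93619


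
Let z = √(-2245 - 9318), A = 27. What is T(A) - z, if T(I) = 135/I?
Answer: 5 - I*√11563 ≈ 5.0 - 107.53*I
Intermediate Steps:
z = I*√11563 (z = √(-11563) = I*√11563 ≈ 107.53*I)
T(A) - z = 135/27 - I*√11563 = 135*(1/27) - I*√11563 = 5 - I*√11563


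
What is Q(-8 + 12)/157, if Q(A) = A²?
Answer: 16/157 ≈ 0.10191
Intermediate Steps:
Q(-8 + 12)/157 = (-8 + 12)²/157 = 4²*(1/157) = 16*(1/157) = 16/157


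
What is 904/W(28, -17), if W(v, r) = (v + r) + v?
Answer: 904/39 ≈ 23.179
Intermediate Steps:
W(v, r) = r + 2*v (W(v, r) = (r + v) + v = r + 2*v)
904/W(28, -17) = 904/(-17 + 2*28) = 904/(-17 + 56) = 904/39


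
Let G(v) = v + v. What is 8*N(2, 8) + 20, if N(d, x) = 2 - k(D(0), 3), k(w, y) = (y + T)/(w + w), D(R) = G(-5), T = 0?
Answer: 186/5 ≈ 37.200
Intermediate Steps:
G(v) = 2*v
D(R) = -10 (D(R) = 2*(-5) = -10)
k(w, y) = y/(2*w) (k(w, y) = (y + 0)/(w + w) = y/((2*w)) = y*(1/(2*w)) = y/(2*w))
N(d, x) = 43/20 (N(d, x) = 2 - 3/(2*(-10)) = 2 - 3*(-1)/(2*10) = 2 - 1*(-3/20) = 2 + 3/20 = 43/20)
8*N(2, 8) + 20 = 8*(43/20) + 20 = 86/5 + 20 = 186/5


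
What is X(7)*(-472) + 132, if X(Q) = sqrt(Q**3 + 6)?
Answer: 132 - 472*sqrt(349) ≈ -8685.7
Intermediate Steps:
X(Q) = sqrt(6 + Q**3)
X(7)*(-472) + 132 = sqrt(6 + 7**3)*(-472) + 132 = sqrt(6 + 343)*(-472) + 132 = sqrt(349)*(-472) + 132 = -472*sqrt(349) + 132 = 132 - 472*sqrt(349)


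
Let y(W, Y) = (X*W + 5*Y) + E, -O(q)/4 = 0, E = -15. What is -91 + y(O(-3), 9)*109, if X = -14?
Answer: 3179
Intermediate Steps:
O(q) = 0 (O(q) = -4*0 = 0)
y(W, Y) = -15 - 14*W + 5*Y (y(W, Y) = (-14*W + 5*Y) - 15 = -15 - 14*W + 5*Y)
-91 + y(O(-3), 9)*109 = -91 + (-15 - 14*0 + 5*9)*109 = -91 + (-15 + 0 + 45)*109 = -91 + 30*109 = -91 + 3270 = 3179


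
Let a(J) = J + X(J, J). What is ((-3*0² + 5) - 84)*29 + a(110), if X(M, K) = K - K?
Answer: -2181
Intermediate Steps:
X(M, K) = 0
a(J) = J (a(J) = J + 0 = J)
((-3*0² + 5) - 84)*29 + a(110) = ((-3*0² + 5) - 84)*29 + 110 = ((-3*0 + 5) - 84)*29 + 110 = ((0 + 5) - 84)*29 + 110 = (5 - 84)*29 + 110 = -79*29 + 110 = -2291 + 110 = -2181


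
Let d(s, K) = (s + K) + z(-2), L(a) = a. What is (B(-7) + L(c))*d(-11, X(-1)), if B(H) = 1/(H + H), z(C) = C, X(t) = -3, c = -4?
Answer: 456/7 ≈ 65.143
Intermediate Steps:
B(H) = 1/(2*H)
d(s, K) = -2 + K + s (d(s, K) = (s + K) - 2 = (K + s) - 2 = -2 + K + s)
(B(-7) + L(c))*d(-11, X(-1)) = ((1/2)/(-7) - 4)*(-2 - 3 - 11) = ((1/2)*(-1/7) - 4)*(-16) = (-1/14 - 4)*(-16) = -57/14*(-16) = 456/7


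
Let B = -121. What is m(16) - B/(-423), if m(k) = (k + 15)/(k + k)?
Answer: 9241/13536 ≈ 0.68270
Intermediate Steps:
m(k) = (15 + k)/(2*k) (m(k) = (15 + k)/((2*k)) = (15 + k)*(1/(2*k)) = (15 + k)/(2*k))
m(16) - B/(-423) = (½)*(15 + 16)/16 - (-121)/(-423) = (½)*(1/16)*31 - (-121)*(-1)/423 = 31/32 - 1*121/423 = 31/32 - 121/423 = 9241/13536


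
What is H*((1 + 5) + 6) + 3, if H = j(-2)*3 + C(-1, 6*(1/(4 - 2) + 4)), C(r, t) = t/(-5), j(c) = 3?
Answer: 231/5 ≈ 46.200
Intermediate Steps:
C(r, t) = -t/5 (C(r, t) = t*(-⅕) = -t/5)
H = 18/5 (H = 3*3 - 6*(1/(4 - 2) + 4)/5 = 9 - 6*(1/2 + 4)/5 = 9 - 6*(½ + 4)/5 = 9 - 6*9/(5*2) = 9 - ⅕*27 = 9 - 27/5 = 18/5 ≈ 3.6000)
H*((1 + 5) + 6) + 3 = 18*((1 + 5) + 6)/5 + 3 = 18*(6 + 6)/5 + 3 = (18/5)*12 + 3 = 216/5 + 3 = 231/5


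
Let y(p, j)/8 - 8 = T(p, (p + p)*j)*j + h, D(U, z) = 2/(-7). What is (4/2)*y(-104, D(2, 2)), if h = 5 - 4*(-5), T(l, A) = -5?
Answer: 3856/7 ≈ 550.86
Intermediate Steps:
h = 25 (h = 5 + 20 = 25)
D(U, z) = -2/7 (D(U, z) = 2*(-⅐) = -2/7)
y(p, j) = 264 - 40*j (y(p, j) = 64 + 8*(-5*j + 25) = 64 + 8*(25 - 5*j) = 64 + (200 - 40*j) = 264 - 40*j)
(4/2)*y(-104, D(2, 2)) = (4/2)*(264 - 40*(-2/7)) = (4*(½))*(264 + 80/7) = 2*(1928/7) = 3856/7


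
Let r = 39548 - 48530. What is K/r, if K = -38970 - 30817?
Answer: 69787/8982 ≈ 7.7697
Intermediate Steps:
r = -8982
K = -69787
K/r = -69787/(-8982) = -69787*(-1/8982) = 69787/8982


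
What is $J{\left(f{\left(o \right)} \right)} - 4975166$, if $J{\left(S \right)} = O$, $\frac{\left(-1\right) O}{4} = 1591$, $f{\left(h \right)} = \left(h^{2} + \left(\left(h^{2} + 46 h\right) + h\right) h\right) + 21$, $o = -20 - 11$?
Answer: $-4981530$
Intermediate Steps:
$o = -31$ ($o = -20 - 11 = -31$)
$f{\left(h \right)} = 21 + h^{2} + h \left(h^{2} + 47 h\right)$ ($f{\left(h \right)} = \left(h^{2} + \left(h^{2} + 47 h\right) h\right) + 21 = \left(h^{2} + h \left(h^{2} + 47 h\right)\right) + 21 = 21 + h^{2} + h \left(h^{2} + 47 h\right)$)
$O = -6364$ ($O = \left(-4\right) 1591 = -6364$)
$J{\left(S \right)} = -6364$
$J{\left(f{\left(o \right)} \right)} - 4975166 = -6364 - 4975166 = -4981530$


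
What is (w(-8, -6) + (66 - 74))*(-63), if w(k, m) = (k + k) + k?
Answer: 2016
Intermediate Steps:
w(k, m) = 3*k (w(k, m) = 2*k + k = 3*k)
(w(-8, -6) + (66 - 74))*(-63) = (3*(-8) + (66 - 74))*(-63) = (-24 - 8)*(-63) = -32*(-63) = 2016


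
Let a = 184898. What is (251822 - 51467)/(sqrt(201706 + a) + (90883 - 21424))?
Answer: 1546273105/536018453 - 133570*sqrt(10739)/536018453 ≈ 2.8589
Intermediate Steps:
(251822 - 51467)/(sqrt(201706 + a) + (90883 - 21424)) = (251822 - 51467)/(sqrt(201706 + 184898) + (90883 - 21424)) = 200355/(sqrt(386604) + 69459) = 200355/(6*sqrt(10739) + 69459) = 200355/(69459 + 6*sqrt(10739))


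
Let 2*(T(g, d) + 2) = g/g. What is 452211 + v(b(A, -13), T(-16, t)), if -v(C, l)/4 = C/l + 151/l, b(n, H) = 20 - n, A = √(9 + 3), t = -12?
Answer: 452667 - 16*√3/3 ≈ 4.5266e+5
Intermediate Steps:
A = 2*√3 (A = √12 = 2*√3 ≈ 3.4641)
T(g, d) = -3/2 (T(g, d) = -2 + (g/g)/2 = -2 + (½)*1 = -2 + ½ = -3/2)
v(C, l) = -604/l - 4*C/l (v(C, l) = -4*(C/l + 151/l) = -4*(151/l + C/l) = -604/l - 4*C/l)
452211 + v(b(A, -13), T(-16, t)) = 452211 + 4*(-151 - (20 - 2*√3))/(-3/2) = 452211 + 4*(-⅔)*(-151 - (20 - 2*√3)) = 452211 + 4*(-⅔)*(-151 + (-20 + 2*√3)) = 452211 + 4*(-⅔)*(-171 + 2*√3) = 452211 + (456 - 16*√3/3) = 452667 - 16*√3/3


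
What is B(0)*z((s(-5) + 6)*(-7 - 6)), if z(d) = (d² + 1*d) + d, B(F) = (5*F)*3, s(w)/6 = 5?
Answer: 0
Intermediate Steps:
s(w) = 30 (s(w) = 6*5 = 30)
B(F) = 15*F
z(d) = d² + 2*d (z(d) = (d² + d) + d = (d + d²) + d = d² + 2*d)
B(0)*z((s(-5) + 6)*(-7 - 6)) = (15*0)*(((30 + 6)*(-7 - 6))*(2 + (30 + 6)*(-7 - 6))) = 0*((36*(-13))*(2 + 36*(-13))) = 0*(-468*(2 - 468)) = 0*(-468*(-466)) = 0*218088 = 0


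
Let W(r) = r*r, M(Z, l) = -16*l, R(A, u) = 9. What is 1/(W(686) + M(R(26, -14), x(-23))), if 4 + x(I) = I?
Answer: 1/471028 ≈ 2.1230e-6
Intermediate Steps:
x(I) = -4 + I
W(r) = r²
1/(W(686) + M(R(26, -14), x(-23))) = 1/(686² - 16*(-4 - 23)) = 1/(470596 - 16*(-27)) = 1/(470596 + 432) = 1/471028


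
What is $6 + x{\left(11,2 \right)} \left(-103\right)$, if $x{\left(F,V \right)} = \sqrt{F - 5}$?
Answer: $6 - 103 \sqrt{6} \approx -246.3$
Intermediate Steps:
$x{\left(F,V \right)} = \sqrt{-5 + F}$
$6 + x{\left(11,2 \right)} \left(-103\right) = 6 + \sqrt{-5 + 11} \left(-103\right) = 6 + \sqrt{6} \left(-103\right) = 6 - 103 \sqrt{6}$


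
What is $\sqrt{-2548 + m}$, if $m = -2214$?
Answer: $i \sqrt{4762} \approx 69.007 i$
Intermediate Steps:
$\sqrt{-2548 + m} = \sqrt{-2548 - 2214} = \sqrt{-4762} = i \sqrt{4762}$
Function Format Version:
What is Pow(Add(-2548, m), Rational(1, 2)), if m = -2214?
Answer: Mul(I, Pow(4762, Rational(1, 2))) ≈ Mul(69.007, I)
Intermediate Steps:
Pow(Add(-2548, m), Rational(1, 2)) = Pow(Add(-2548, -2214), Rational(1, 2)) = Pow(-4762, Rational(1, 2)) = Mul(I, Pow(4762, Rational(1, 2)))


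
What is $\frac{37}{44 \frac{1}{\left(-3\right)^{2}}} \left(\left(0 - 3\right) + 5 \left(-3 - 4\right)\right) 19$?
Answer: $- \frac{120213}{22} \approx -5464.2$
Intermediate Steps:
$\frac{37}{44 \frac{1}{\left(-3\right)^{2}}} \left(\left(0 - 3\right) + 5 \left(-3 - 4\right)\right) 19 = \frac{37}{44 \cdot \frac{1}{9}} \left(-3 + 5 \left(-7\right)\right) 19 = \frac{37}{44 \cdot \frac{1}{9}} \left(-3 - 35\right) 19 = \frac{37}{\frac{44}{9}} \left(-38\right) 19 = 37 \cdot \frac{9}{44} \left(-38\right) 19 = \frac{333}{44} \left(-38\right) 19 = \left(- \frac{6327}{22}\right) 19 = - \frac{120213}{22}$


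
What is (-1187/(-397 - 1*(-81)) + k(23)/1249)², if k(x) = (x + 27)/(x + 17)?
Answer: 549791107441/38943864964 ≈ 14.118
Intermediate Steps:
k(x) = (27 + x)/(17 + x)
(-1187/(-397 - 1*(-81)) + k(23)/1249)² = (-1187/(-397 - 1*(-81)) + ((27 + 23)/(17 + 23))/1249)² = (-1187/(-397 + 81) + (50/40)*(1/1249))² = (-1187/(-316) + ((1/40)*50)*(1/1249))² = (-1187*(-1/316) + (5/4)*(1/1249))² = (1187/316 + 5/4996)² = (741479/197342)² = 549791107441/38943864964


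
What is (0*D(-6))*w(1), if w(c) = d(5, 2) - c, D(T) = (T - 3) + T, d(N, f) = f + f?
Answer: 0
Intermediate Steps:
d(N, f) = 2*f
D(T) = -3 + 2*T (D(T) = (-3 + T) + T = -3 + 2*T)
w(c) = 4 - c (w(c) = 2*2 - c = 4 - c)
(0*D(-6))*w(1) = (0*(-3 + 2*(-6)))*(4 - 1*1) = (0*(-3 - 12))*(4 - 1) = (0*(-15))*3 = 0*3 = 0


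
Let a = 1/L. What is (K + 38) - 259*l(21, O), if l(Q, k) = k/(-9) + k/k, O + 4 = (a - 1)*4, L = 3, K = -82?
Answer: -13361/27 ≈ -494.85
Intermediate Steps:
a = ⅓ (a = 1/3 = ⅓ ≈ 0.33333)
O = -20/3 (O = -4 + (⅓ - 1)*4 = -4 - ⅔*4 = -4 - 8/3 = -20/3 ≈ -6.6667)
l(Q, k) = 1 - k/9 (l(Q, k) = k*(-⅑) + 1 = -k/9 + 1 = 1 - k/9)
(K + 38) - 259*l(21, O) = (-82 + 38) - 259*(1 - ⅑*(-20/3)) = -44 - 259*(1 + 20/27) = -44 - 259*47/27 = -44 - 12173/27 = -13361/27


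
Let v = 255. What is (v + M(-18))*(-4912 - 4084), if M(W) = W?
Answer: -2132052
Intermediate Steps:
(v + M(-18))*(-4912 - 4084) = (255 - 18)*(-4912 - 4084) = 237*(-8996) = -2132052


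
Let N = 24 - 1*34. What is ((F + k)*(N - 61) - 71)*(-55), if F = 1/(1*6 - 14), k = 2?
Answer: 89815/8 ≈ 11227.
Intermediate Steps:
N = -10 (N = 24 - 34 = -10)
F = -1/8 (F = 1/(6 - 14) = 1/(-8) = -1/8 ≈ -0.12500)
((F + k)*(N - 61) - 71)*(-55) = ((-1/8 + 2)*(-10 - 61) - 71)*(-55) = ((15/8)*(-71) - 71)*(-55) = (-1065/8 - 71)*(-55) = -1633/8*(-55) = 89815/8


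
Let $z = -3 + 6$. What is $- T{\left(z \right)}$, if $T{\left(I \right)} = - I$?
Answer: $3$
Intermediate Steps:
$z = 3$
$- T{\left(z \right)} = - \left(-1\right) 3 = \left(-1\right) \left(-3\right) = 3$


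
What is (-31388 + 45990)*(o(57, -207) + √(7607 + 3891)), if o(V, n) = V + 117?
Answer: 2540748 + 14602*√11498 ≈ 4.1065e+6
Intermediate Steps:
o(V, n) = 117 + V
(-31388 + 45990)*(o(57, -207) + √(7607 + 3891)) = (-31388 + 45990)*((117 + 57) + √(7607 + 3891)) = 14602*(174 + √11498) = 2540748 + 14602*√11498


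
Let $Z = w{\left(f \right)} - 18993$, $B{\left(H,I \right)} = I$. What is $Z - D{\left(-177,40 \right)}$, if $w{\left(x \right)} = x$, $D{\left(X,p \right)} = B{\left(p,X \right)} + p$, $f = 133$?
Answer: $-18723$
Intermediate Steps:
$D{\left(X,p \right)} = X + p$
$Z = -18860$ ($Z = 133 - 18993 = -18860$)
$Z - D{\left(-177,40 \right)} = -18860 - \left(-177 + 40\right) = -18860 - -137 = -18860 + 137 = -18723$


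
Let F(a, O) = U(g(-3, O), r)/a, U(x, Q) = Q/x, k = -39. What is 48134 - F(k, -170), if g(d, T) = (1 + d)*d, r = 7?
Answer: 11263363/234 ≈ 48134.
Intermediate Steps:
g(d, T) = d*(1 + d)
F(a, O) = 7/(6*a) (F(a, O) = (7/((-3*(1 - 3))))/a = (7/((-3*(-2))))/a = (7/6)/a = (7*(1/6))/a = 7/(6*a))
48134 - F(k, -170) = 48134 - 7/(6*(-39)) = 48134 - 7*(-1)/(6*39) = 48134 - 1*(-7/234) = 48134 + 7/234 = 11263363/234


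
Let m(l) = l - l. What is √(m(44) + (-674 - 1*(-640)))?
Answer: I*√34 ≈ 5.8309*I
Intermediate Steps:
m(l) = 0
√(m(44) + (-674 - 1*(-640))) = √(0 + (-674 - 1*(-640))) = √(0 + (-674 + 640)) = √(0 - 34) = √(-34) = I*√34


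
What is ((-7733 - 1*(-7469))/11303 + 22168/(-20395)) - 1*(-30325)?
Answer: 6990405123441/230524685 ≈ 30324.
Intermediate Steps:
((-7733 - 1*(-7469))/11303 + 22168/(-20395)) - 1*(-30325) = ((-7733 + 7469)*(1/11303) + 22168*(-1/20395)) + 30325 = (-264*1/11303 - 22168/20395) + 30325 = (-264/11303 - 22168/20395) + 30325 = -255949184/230524685 + 30325 = 6990405123441/230524685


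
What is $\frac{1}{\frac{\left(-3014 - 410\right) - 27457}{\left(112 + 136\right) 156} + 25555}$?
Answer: $\frac{38688}{988640959} \approx 3.9132 \cdot 10^{-5}$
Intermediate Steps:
$\frac{1}{\frac{\left(-3014 - 410\right) - 27457}{\left(112 + 136\right) 156} + 25555} = \frac{1}{\frac{\left(-3014 - 410\right) - 27457}{248 \cdot 156} + 25555} = \frac{1}{\frac{-3424 - 27457}{38688} + 25555} = \frac{1}{\left(-30881\right) \frac{1}{38688} + 25555} = \frac{1}{- \frac{30881}{38688} + 25555} = \frac{1}{\frac{988640959}{38688}} = \frac{38688}{988640959}$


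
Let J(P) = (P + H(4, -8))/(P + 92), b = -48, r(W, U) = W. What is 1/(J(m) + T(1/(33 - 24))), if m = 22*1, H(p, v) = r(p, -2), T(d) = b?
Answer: -57/2723 ≈ -0.020933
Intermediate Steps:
T(d) = -48
H(p, v) = p
m = 22
J(P) = (4 + P)/(92 + P) (J(P) = (P + 4)/(P + 92) = (4 + P)/(92 + P))
1/(J(m) + T(1/(33 - 24))) = 1/((4 + 22)/(92 + 22) - 48) = 1/(26/114 - 48) = 1/((1/114)*26 - 48) = 1/(13/57 - 48) = 1/(-2723/57) = -57/2723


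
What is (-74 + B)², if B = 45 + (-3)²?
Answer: 400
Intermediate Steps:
B = 54 (B = 45 + 9 = 54)
(-74 + B)² = (-74 + 54)² = (-20)² = 400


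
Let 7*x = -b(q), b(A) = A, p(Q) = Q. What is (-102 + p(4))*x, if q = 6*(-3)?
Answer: -252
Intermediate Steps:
q = -18
x = 18/7 (x = (-1*(-18))/7 = (⅐)*18 = 18/7 ≈ 2.5714)
(-102 + p(4))*x = (-102 + 4)*(18/7) = -98*18/7 = -252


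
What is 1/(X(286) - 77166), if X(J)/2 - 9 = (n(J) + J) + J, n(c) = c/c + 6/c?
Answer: -143/10868280 ≈ -1.3158e-5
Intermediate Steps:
n(c) = 1 + 6/c
X(J) = 18 + 4*J + 2*(6 + J)/J (X(J) = 18 + 2*(((6 + J)/J + J) + J) = 18 + 2*((J + (6 + J)/J) + J) = 18 + 2*(2*J + (6 + J)/J) = 18 + (4*J + 2*(6 + J)/J) = 18 + 4*J + 2*(6 + J)/J)
1/(X(286) - 77166) = 1/((20 + 4*286 + 12/286) - 77166) = 1/((20 + 1144 + 12*(1/286)) - 77166) = 1/((20 + 1144 + 6/143) - 77166) = 1/(166458/143 - 77166) = 1/(-10868280/143) = -143/10868280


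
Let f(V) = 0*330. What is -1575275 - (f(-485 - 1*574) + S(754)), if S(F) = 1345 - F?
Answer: -1575866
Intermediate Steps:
f(V) = 0
-1575275 - (f(-485 - 1*574) + S(754)) = -1575275 - (0 + (1345 - 1*754)) = -1575275 - (0 + (1345 - 754)) = -1575275 - (0 + 591) = -1575275 - 1*591 = -1575275 - 591 = -1575866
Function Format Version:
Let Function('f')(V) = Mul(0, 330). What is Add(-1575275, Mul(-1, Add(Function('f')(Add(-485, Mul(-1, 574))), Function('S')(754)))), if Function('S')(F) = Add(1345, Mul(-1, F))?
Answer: -1575866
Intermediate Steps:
Function('f')(V) = 0
Add(-1575275, Mul(-1, Add(Function('f')(Add(-485, Mul(-1, 574))), Function('S')(754)))) = Add(-1575275, Mul(-1, Add(0, Add(1345, Mul(-1, 754))))) = Add(-1575275, Mul(-1, Add(0, Add(1345, -754)))) = Add(-1575275, Mul(-1, Add(0, 591))) = Add(-1575275, Mul(-1, 591)) = Add(-1575275, -591) = -1575866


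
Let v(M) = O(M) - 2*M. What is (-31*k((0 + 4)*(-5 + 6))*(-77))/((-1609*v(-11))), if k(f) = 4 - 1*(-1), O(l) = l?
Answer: -1085/1609 ≈ -0.67433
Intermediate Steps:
v(M) = -M (v(M) = M - 2*M = -M)
k(f) = 5 (k(f) = 4 + 1 = 5)
(-31*k((0 + 4)*(-5 + 6))*(-77))/((-1609*v(-11))) = (-31*5*(-77))/((-(-1609)*(-11))) = (-155*(-77))/((-1609*11)) = 11935/(-17699) = 11935*(-1/17699) = -1085/1609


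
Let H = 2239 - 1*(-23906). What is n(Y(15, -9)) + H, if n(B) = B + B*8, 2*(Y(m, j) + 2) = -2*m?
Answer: 25992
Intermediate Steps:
Y(m, j) = -2 - m (Y(m, j) = -2 + (-2*m)/2 = -2 - m)
n(B) = 9*B (n(B) = B + 8*B = 9*B)
H = 26145 (H = 2239 + 23906 = 26145)
n(Y(15, -9)) + H = 9*(-2 - 1*15) + 26145 = 9*(-2 - 15) + 26145 = 9*(-17) + 26145 = -153 + 26145 = 25992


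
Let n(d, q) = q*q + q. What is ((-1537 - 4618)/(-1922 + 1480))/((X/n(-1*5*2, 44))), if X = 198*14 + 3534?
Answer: 1015575/232271 ≈ 4.3724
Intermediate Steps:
n(d, q) = q + q**2 (n(d, q) = q**2 + q = q + q**2)
X = 6306 (X = 2772 + 3534 = 6306)
((-1537 - 4618)/(-1922 + 1480))/((X/n(-1*5*2, 44))) = ((-1537 - 4618)/(-1922 + 1480))/((6306/((44*(1 + 44))))) = (-6155/(-442))/((6306/((44*45)))) = (-6155*(-1/442))/((6306/1980)) = 6155/(442*((6306*(1/1980)))) = 6155/(442*(1051/330)) = (6155/442)*(330/1051) = 1015575/232271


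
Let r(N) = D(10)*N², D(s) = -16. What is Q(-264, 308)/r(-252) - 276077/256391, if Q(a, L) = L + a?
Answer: -70130795533/65127416256 ≈ -1.0768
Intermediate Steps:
r(N) = -16*N²
Q(-264, 308)/r(-252) - 276077/256391 = (308 - 264)/((-16*(-252)²)) - 276077/256391 = 44/((-16*63504)) - 276077*1/256391 = 44/(-1016064) - 276077/256391 = 44*(-1/1016064) - 276077/256391 = -11/254016 - 276077/256391 = -70130795533/65127416256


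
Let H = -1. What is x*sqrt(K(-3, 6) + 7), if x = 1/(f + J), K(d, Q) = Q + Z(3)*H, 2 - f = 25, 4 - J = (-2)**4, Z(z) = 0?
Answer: -sqrt(13)/35 ≈ -0.10302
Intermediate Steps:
J = -12 (J = 4 - 1*(-2)**4 = 4 - 1*16 = 4 - 16 = -12)
f = -23 (f = 2 - 1*25 = 2 - 25 = -23)
K(d, Q) = Q (K(d, Q) = Q + 0*(-1) = Q + 0 = Q)
x = -1/35 (x = 1/(-23 - 12) = 1/(-35) = -1/35 ≈ -0.028571)
x*sqrt(K(-3, 6) + 7) = -sqrt(6 + 7)/35 = -sqrt(13)/35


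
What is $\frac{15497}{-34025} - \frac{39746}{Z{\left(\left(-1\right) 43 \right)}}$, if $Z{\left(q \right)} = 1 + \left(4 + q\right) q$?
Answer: $- \frac{689180808}{28546975} \approx -24.142$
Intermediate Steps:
$Z{\left(q \right)} = 1 + q \left(4 + q\right)$
$\frac{15497}{-34025} - \frac{39746}{Z{\left(\left(-1\right) 43 \right)}} = \frac{15497}{-34025} - \frac{39746}{1 + \left(\left(-1\right) 43\right)^{2} + 4 \left(\left(-1\right) 43\right)} = 15497 \left(- \frac{1}{34025}\right) - \frac{39746}{1 + \left(-43\right)^{2} + 4 \left(-43\right)} = - \frac{15497}{34025} - \frac{39746}{1 + 1849 - 172} = - \frac{15497}{34025} - \frac{39746}{1678} = - \frac{15497}{34025} - \frac{19873}{839} = - \frac{689180808}{28546975}$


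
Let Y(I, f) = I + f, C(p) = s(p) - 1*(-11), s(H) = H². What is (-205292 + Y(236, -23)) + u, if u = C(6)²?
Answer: -202870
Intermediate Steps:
C(p) = 11 + p² (C(p) = p² - 1*(-11) = p² + 11 = 11 + p²)
u = 2209 (u = (11 + 6²)² = (11 + 36)² = 47² = 2209)
(-205292 + Y(236, -23)) + u = (-205292 + (236 - 23)) + 2209 = (-205292 + 213) + 2209 = -205079 + 2209 = -202870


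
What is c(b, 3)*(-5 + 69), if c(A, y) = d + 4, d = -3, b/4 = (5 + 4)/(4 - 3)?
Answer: 64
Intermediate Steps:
b = 36 (b = 4*((5 + 4)/(4 - 3)) = 4*(9/1) = 4*(9*1) = 4*9 = 36)
c(A, y) = 1 (c(A, y) = -3 + 4 = 1)
c(b, 3)*(-5 + 69) = 1*(-5 + 69) = 1*64 = 64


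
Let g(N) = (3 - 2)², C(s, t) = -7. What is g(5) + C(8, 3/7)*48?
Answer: -335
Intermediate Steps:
g(N) = 1 (g(N) = 1² = 1)
g(5) + C(8, 3/7)*48 = 1 - 7*48 = 1 - 336 = -335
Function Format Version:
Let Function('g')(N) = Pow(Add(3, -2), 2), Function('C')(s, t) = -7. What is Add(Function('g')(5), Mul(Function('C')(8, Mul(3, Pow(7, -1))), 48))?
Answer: -335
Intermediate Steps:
Function('g')(N) = 1 (Function('g')(N) = Pow(1, 2) = 1)
Add(Function('g')(5), Mul(Function('C')(8, Mul(3, Pow(7, -1))), 48)) = Add(1, Mul(-7, 48)) = Add(1, -336) = -335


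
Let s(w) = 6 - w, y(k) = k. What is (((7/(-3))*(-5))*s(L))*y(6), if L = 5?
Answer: 70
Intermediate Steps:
(((7/(-3))*(-5))*s(L))*y(6) = (((7/(-3))*(-5))*(6 - 1*5))*6 = (((7*(-1/3))*(-5))*(6 - 5))*6 = (-7/3*(-5)*1)*6 = ((35/3)*1)*6 = (35/3)*6 = 70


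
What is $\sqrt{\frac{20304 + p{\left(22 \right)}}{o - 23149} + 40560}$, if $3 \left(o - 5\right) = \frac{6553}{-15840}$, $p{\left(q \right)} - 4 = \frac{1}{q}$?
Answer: $\frac{128 \sqrt{2994356411143588545}}{1099809433} \approx 201.39$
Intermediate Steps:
$p{\left(q \right)} = 4 + \frac{1}{q}$
$o = \frac{231047}{47520}$ ($o = 5 + \frac{6553 \frac{1}{-15840}}{3} = 5 + \frac{6553 \left(- \frac{1}{15840}\right)}{3} = 5 + \frac{1}{3} \left(- \frac{6553}{15840}\right) = 5 - \frac{6553}{47520} = \frac{231047}{47520} \approx 4.8621$)
$\sqrt{\frac{20304 + p{\left(22 \right)}}{o - 23149} + 40560} = \sqrt{\frac{20304 + \left(4 + \frac{1}{22}\right)}{\frac{231047}{47520} - 23149} + 40560} = \sqrt{\frac{20304 + \left(4 + \frac{1}{22}\right)}{- \frac{1099809433}{47520}} + 40560} = \sqrt{\left(20304 + \frac{89}{22}\right) \left(- \frac{47520}{1099809433}\right) + 40560} = \sqrt{\frac{446777}{22} \left(- \frac{47520}{1099809433}\right) + 40560} = \sqrt{- \frac{965038320}{1099809433} + 40560} = \sqrt{\frac{44607305564160}{1099809433}} = \frac{128 \sqrt{2994356411143588545}}{1099809433}$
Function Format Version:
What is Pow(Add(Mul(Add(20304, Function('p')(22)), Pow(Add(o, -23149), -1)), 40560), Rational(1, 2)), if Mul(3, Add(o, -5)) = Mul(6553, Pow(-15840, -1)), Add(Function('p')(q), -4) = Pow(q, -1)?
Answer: Mul(Rational(128, 1099809433), Pow(2994356411143588545, Rational(1, 2))) ≈ 201.39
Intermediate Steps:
Function('p')(q) = Add(4, Pow(q, -1))
o = Rational(231047, 47520) (o = Add(5, Mul(Rational(1, 3), Mul(6553, Pow(-15840, -1)))) = Add(5, Mul(Rational(1, 3), Mul(6553, Rational(-1, 15840)))) = Add(5, Mul(Rational(1, 3), Rational(-6553, 15840))) = Add(5, Rational(-6553, 47520)) = Rational(231047, 47520) ≈ 4.8621)
Pow(Add(Mul(Add(20304, Function('p')(22)), Pow(Add(o, -23149), -1)), 40560), Rational(1, 2)) = Pow(Add(Mul(Add(20304, Add(4, Pow(22, -1))), Pow(Add(Rational(231047, 47520), -23149), -1)), 40560), Rational(1, 2)) = Pow(Add(Mul(Add(20304, Add(4, Rational(1, 22))), Pow(Rational(-1099809433, 47520), -1)), 40560), Rational(1, 2)) = Pow(Add(Mul(Add(20304, Rational(89, 22)), Rational(-47520, 1099809433)), 40560), Rational(1, 2)) = Pow(Add(Mul(Rational(446777, 22), Rational(-47520, 1099809433)), 40560), Rational(1, 2)) = Pow(Add(Rational(-965038320, 1099809433), 40560), Rational(1, 2)) = Pow(Rational(44607305564160, 1099809433), Rational(1, 2)) = Mul(Rational(128, 1099809433), Pow(2994356411143588545, Rational(1, 2)))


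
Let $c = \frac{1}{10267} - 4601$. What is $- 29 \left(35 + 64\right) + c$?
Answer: $- \frac{76715023}{10267} \approx -7472.0$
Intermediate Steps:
$c = - \frac{47238466}{10267}$ ($c = \frac{1}{10267} - 4601 = - \frac{47238466}{10267} \approx -4601.0$)
$- 29 \left(35 + 64\right) + c = - 29 \left(35 + 64\right) - \frac{47238466}{10267} = \left(-29\right) 99 - \frac{47238466}{10267} = -2871 - \frac{47238466}{10267} = - \frac{76715023}{10267}$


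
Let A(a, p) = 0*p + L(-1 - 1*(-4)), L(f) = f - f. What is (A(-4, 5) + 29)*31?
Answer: 899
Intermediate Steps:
L(f) = 0
A(a, p) = 0 (A(a, p) = 0*p + 0 = 0 + 0 = 0)
(A(-4, 5) + 29)*31 = (0 + 29)*31 = 29*31 = 899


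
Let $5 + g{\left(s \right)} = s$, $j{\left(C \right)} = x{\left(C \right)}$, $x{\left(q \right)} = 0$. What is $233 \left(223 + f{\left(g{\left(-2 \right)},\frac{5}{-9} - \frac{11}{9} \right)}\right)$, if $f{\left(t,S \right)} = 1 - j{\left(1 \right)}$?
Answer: $52192$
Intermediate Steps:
$j{\left(C \right)} = 0$
$g{\left(s \right)} = -5 + s$
$f{\left(t,S \right)} = 1$ ($f{\left(t,S \right)} = 1 - 0 = 1 + 0 = 1$)
$233 \left(223 + f{\left(g{\left(-2 \right)},\frac{5}{-9} - \frac{11}{9} \right)}\right) = 233 \left(223 + 1\right) = 233 \cdot 224 = 52192$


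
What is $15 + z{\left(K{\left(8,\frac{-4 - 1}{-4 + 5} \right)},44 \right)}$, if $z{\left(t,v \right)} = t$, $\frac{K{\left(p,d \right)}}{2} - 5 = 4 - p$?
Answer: $17$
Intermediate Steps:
$K{\left(p,d \right)} = 18 - 2 p$ ($K{\left(p,d \right)} = 10 + 2 \left(4 - p\right) = 10 - \left(-8 + 2 p\right) = 18 - 2 p$)
$15 + z{\left(K{\left(8,\frac{-4 - 1}{-4 + 5} \right)},44 \right)} = 15 + \left(18 - 16\right) = 15 + 2 = 17$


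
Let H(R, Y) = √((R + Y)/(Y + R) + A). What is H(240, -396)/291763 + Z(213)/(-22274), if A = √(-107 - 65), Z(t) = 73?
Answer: -73/22274 + √(1 + 2*I*√43)/291763 ≈ -0.0032682 + 8.4488e-6*I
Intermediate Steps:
A = 2*I*√43 (A = √(-172) = 2*I*√43 ≈ 13.115*I)
H(R, Y) = √(1 + 2*I*√43) (H(R, Y) = √((R + Y)/(Y + R) + 2*I*√43) = √((R + Y)/(R + Y) + 2*I*√43) = √(1 + 2*I*√43))
H(240, -396)/291763 + Z(213)/(-22274) = √((240 - 396 + 2*I*√43*(240 - 396))/(240 - 396))/291763 + 73/(-22274) = √((240 - 396 + 2*I*√43*(-156))/(-156))*(1/291763) + 73*(-1/22274) = √(-(240 - 396 - 312*I*√43)/156)*(1/291763) - 73/22274 = √(-(-156 - 312*I*√43)/156)*(1/291763) - 73/22274 = √(1 + 2*I*√43)*(1/291763) - 73/22274 = √(1 + 2*I*√43)/291763 - 73/22274 = -73/22274 + √(1 + 2*I*√43)/291763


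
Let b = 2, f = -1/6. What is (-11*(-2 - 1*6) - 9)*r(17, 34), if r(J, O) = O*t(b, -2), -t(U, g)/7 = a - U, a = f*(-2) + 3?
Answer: -75208/3 ≈ -25069.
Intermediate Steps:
f = -⅙ (f = -1*⅙ = -⅙ ≈ -0.16667)
a = 10/3 (a = -⅙*(-2) + 3 = ⅓ + 3 = 10/3 ≈ 3.3333)
t(U, g) = -70/3 + 7*U (t(U, g) = -7*(10/3 - U) = -70/3 + 7*U)
r(J, O) = -28*O/3 (r(J, O) = O*(-70/3 + 7*2) = O*(-70/3 + 14) = O*(-28/3) = -28*O/3)
(-11*(-2 - 1*6) - 9)*r(17, 34) = (-11*(-2 - 1*6) - 9)*(-28/3*34) = (-11*(-2 - 6) - 9)*(-952/3) = (-11*(-8) - 9)*(-952/3) = (88 - 9)*(-952/3) = 79*(-952/3) = -75208/3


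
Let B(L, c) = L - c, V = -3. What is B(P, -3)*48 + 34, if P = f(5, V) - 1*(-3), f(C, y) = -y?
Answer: 466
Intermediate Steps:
P = 6 (P = -1*(-3) - 1*(-3) = 3 + 3 = 6)
B(P, -3)*48 + 34 = (6 - 1*(-3))*48 + 34 = (6 + 3)*48 + 34 = 9*48 + 34 = 432 + 34 = 466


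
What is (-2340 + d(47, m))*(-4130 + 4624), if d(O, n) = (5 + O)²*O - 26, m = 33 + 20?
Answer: 61612668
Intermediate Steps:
m = 53
d(O, n) = -26 + O*(5 + O)² (d(O, n) = O*(5 + O)² - 26 = -26 + O*(5 + O)²)
(-2340 + d(47, m))*(-4130 + 4624) = (-2340 + (-26 + 47*(5 + 47)²))*(-4130 + 4624) = (-2340 + (-26 + 47*52²))*494 = (-2340 + (-26 + 47*2704))*494 = (-2340 + (-26 + 127088))*494 = (-2340 + 127062)*494 = 124722*494 = 61612668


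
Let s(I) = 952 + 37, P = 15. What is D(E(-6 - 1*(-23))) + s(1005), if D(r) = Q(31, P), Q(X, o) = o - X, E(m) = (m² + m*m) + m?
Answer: 973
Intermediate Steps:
E(m) = m + 2*m² (E(m) = (m² + m²) + m = 2*m² + m = m + 2*m²)
s(I) = 989
D(r) = -16 (D(r) = 15 - 1*31 = 15 - 31 = -16)
D(E(-6 - 1*(-23))) + s(1005) = -16 + 989 = 973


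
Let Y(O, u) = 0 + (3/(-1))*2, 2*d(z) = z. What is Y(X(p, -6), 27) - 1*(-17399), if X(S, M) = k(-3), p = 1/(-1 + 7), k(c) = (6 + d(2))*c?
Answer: 17393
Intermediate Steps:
d(z) = z/2
k(c) = 7*c (k(c) = (6 + (½)*2)*c = (6 + 1)*c = 7*c)
p = ⅙ (p = 1/6 = ⅙ ≈ 0.16667)
X(S, M) = -21 (X(S, M) = 7*(-3) = -21)
Y(O, u) = -6 (Y(O, u) = 0 + (3*(-1))*2 = 0 - 3*2 = 0 - 6 = -6)
Y(X(p, -6), 27) - 1*(-17399) = -6 - 1*(-17399) = -6 + 17399 = 17393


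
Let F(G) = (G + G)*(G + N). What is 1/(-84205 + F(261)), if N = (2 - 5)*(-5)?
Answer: 1/59867 ≈ 1.6704e-5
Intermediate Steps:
N = 15 (N = -3*(-5) = 15)
F(G) = 2*G*(15 + G) (F(G) = (G + G)*(G + 15) = (2*G)*(15 + G) = 2*G*(15 + G))
1/(-84205 + F(261)) = 1/(-84205 + 2*261*(15 + 261)) = 1/(-84205 + 2*261*276) = 1/(-84205 + 144072) = 1/59867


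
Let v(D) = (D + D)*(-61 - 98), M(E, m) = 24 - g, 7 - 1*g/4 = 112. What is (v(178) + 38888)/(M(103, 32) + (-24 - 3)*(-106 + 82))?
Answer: -4429/273 ≈ -16.223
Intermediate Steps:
g = -420 (g = 28 - 4*112 = 28 - 448 = -420)
M(E, m) = 444 (M(E, m) = 24 - 1*(-420) = 24 + 420 = 444)
v(D) = -318*D (v(D) = (2*D)*(-159) = -318*D)
(v(178) + 38888)/(M(103, 32) + (-24 - 3)*(-106 + 82)) = (-318*178 + 38888)/(444 + (-24 - 3)*(-106 + 82)) = (-56604 + 38888)/(444 - 27*(-24)) = -17716/(444 + 648) = -17716/1092 = -17716*1/1092 = -4429/273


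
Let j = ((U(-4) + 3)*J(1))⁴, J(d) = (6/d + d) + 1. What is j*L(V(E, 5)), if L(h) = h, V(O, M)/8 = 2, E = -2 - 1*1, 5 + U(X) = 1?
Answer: 65536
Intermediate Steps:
U(X) = -4 (U(X) = -5 + 1 = -4)
E = -3 (E = -2 - 1 = -3)
V(O, M) = 16 (V(O, M) = 8*2 = 16)
J(d) = 1 + d + 6/d (J(d) = (d + 6/d) + 1 = 1 + d + 6/d)
j = 4096 (j = ((-4 + 3)*(1 + 1 + 6/1))⁴ = (-(1 + 1 + 6*1))⁴ = (-(1 + 1 + 6))⁴ = (-1*8)⁴ = (-8)⁴ = 4096)
j*L(V(E, 5)) = 4096*16 = 65536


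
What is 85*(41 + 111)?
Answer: 12920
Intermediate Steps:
85*(41 + 111) = 85*152 = 12920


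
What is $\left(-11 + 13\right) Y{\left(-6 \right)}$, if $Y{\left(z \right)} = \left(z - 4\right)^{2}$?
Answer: $200$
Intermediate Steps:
$Y{\left(z \right)} = \left(-4 + z\right)^{2}$
$\left(-11 + 13\right) Y{\left(-6 \right)} = \left(-11 + 13\right) \left(-4 - 6\right)^{2} = 2 \left(-10\right)^{2} = 2 \cdot 100 = 200$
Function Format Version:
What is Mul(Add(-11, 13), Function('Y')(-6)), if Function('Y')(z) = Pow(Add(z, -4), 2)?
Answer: 200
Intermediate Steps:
Function('Y')(z) = Pow(Add(-4, z), 2)
Mul(Add(-11, 13), Function('Y')(-6)) = Mul(Add(-11, 13), Pow(Add(-4, -6), 2)) = Mul(2, Pow(-10, 2)) = Mul(2, 100) = 200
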